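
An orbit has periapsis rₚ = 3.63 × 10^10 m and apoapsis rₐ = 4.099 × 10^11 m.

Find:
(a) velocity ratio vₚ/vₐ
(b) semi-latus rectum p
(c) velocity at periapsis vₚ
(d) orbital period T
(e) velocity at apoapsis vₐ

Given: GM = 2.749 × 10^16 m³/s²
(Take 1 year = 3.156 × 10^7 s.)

(a) Conservation of angular momentum (rₚvₚ = rₐvₐ) gives vₚ/vₐ = rₐ/rₚ = 4.099e+11/3.63e+10 ≈ 11.29
(b) From a = (rₚ + rₐ)/2 = 2.231e+11 m and e = (rₐ − rₚ)/(rₐ + rₚ) = 0.837293, p = a(1 − e²) = 2.231e+11 · (1 − (0.837293)²) ≈ 6.669e+10 m
(c) With a = (rₚ + rₐ)/2 = 2.231e+11 m, vₚ = √(GM (2/rₚ − 1/a)) = √(2.749e+16 · (2/3.63e+10 − 1/2.231e+11)) m/s ≈ 1180 m/s
(d) With a = (rₚ + rₐ)/2 = 2.231e+11 m, T = 2π √(a³/GM) = 2π √((2.231e+11)³/2.749e+16) s ≈ 3.993e+09 s
(e) With a = (rₚ + rₐ)/2 = 2.231e+11 m, vₐ = √(GM (2/rₐ − 1/a)) = √(2.749e+16 · (2/4.099e+11 − 1/2.231e+11)) m/s ≈ 104.5 m/s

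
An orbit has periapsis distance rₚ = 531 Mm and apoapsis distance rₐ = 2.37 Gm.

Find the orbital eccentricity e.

Convert to SI: rₚ = 531 Mm = 5.31e+08 m; rₐ = 2.37 Gm = 2.37e+09 m.
e = (rₐ − rₚ) / (rₐ + rₚ).
e = (2.37e+09 − 5.31e+08) / (2.37e+09 + 5.31e+08) = 1.839e+09 / 2.901e+09 ≈ 0.6339.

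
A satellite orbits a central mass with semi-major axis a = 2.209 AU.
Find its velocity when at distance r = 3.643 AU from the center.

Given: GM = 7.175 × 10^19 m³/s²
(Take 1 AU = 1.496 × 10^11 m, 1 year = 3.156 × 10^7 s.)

Convert to SI: a = 2.209 AU = 3.30466e+11 m; r = 3.643 AU = 5.44993e+11 m.
Vis-viva: v = √(GM · (2/r − 1/a)).
2/r − 1/a = 2/5.44993e+11 − 1/3.30466e+11 = 6.43747e-13 m⁻¹.
v = √(7.175e+19 · 6.43747e-13) m/s ≈ 6796 m/s = 1.434 AU/year.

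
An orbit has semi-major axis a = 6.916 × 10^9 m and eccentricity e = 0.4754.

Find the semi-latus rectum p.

p = a (1 − e²).
p = 6.916e+09 · (1 − (0.4754)²) = 6.916e+09 · 0.773995 ≈ 5.353e+09 m = 5.353 × 10^9 m.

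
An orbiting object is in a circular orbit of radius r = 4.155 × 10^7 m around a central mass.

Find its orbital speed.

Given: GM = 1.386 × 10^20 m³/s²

For a circular orbit, gravity supplies the centripetal force, so v = √(GM / r).
v = √(1.386e+20 / 4.155e+07) m/s ≈ 1.826e+06 m/s = 1826 km/s.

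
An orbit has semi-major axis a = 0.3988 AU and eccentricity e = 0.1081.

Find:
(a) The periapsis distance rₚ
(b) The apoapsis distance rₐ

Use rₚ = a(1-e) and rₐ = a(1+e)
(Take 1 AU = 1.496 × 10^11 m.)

Convert to SI: a = 0.3988 AU = 5.96605e+10 m.
(a) rₚ = a(1 − e) = 5.96605e+10 · (1 − 0.1081) = 5.96605e+10 · 0.8919 ≈ 5.321e+10 m = 0.3557 AU.
(b) rₐ = a(1 + e) = 5.96605e+10 · (1 + 0.1081) = 5.96605e+10 · 1.1081 ≈ 6.611e+10 m = 0.4419 AU.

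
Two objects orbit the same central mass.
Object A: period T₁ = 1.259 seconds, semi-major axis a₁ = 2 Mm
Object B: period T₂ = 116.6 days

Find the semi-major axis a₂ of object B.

Convert to SI: a₁ = 2 Mm = 2e+06 m; T₂ = 116.6 days = 1.00742e+07 s.
Kepler's third law: (T₁/T₂)² = (a₁/a₂)³ ⇒ a₂ = a₁ · (T₂/T₁)^(2/3).
T₂/T₁ = 1.00742e+07 / 1.259 = 8.00178e+06.
a₂ = 2e+06 · (8.00178e+06)^(2/3) m ≈ 8.001e+10 m = 80.01 Gm.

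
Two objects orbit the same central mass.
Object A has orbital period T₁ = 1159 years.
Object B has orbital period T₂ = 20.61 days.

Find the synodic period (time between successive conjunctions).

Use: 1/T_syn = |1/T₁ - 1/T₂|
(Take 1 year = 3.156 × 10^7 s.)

Convert to SI: T₁ = 1159 years = 3.6578e+10 s; T₂ = 20.61 days = 1.7807e+06 s.
T_syn = |T₁ · T₂ / (T₁ − T₂)|.
T_syn = |3.6578e+10 · 1.7807e+06 / (3.6578e+10 − 1.7807e+06)| s ≈ 1.781e+06 s = 20.61 days.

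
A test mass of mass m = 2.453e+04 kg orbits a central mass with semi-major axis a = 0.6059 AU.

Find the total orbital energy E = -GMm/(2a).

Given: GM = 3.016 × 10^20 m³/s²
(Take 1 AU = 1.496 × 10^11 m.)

Convert to SI: a = 0.6059 AU = 9.06426e+10 m.
E = −GMm / (2a).
E = −3.016e+20 · 2.453e+04 / (2 · 9.06426e+10) J ≈ -4.081e+13 J = -40.81 TJ.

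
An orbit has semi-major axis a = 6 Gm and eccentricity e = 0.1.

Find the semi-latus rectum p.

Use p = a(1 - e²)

Convert to SI: a = 6 Gm = 6e+09 m.
p = a (1 − e²).
p = 6e+09 · (1 − (0.1)²) = 6e+09 · 0.99 ≈ 5.94e+09 m = 5.94 Gm.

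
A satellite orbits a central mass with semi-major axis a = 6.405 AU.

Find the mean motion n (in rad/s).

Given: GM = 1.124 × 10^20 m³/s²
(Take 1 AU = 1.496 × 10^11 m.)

Convert to SI: a = 6.405 AU = 9.58188e+11 m.
n = √(GM / a³).
n = √(1.124e+20 / (9.58188e+11)³) rad/s ≈ 1.13e-08 rad/s.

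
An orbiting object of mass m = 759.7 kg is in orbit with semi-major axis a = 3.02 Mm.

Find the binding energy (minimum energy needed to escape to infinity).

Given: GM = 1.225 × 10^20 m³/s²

Convert to SI: a = 3.02 Mm = 3.02e+06 m.
Total orbital energy is E = −GMm/(2a); binding energy is E_bind = −E = GMm/(2a).
E_bind = 1.225e+20 · 759.7 / (2 · 3.02e+06) J ≈ 1.541e+16 J = 15.41 PJ.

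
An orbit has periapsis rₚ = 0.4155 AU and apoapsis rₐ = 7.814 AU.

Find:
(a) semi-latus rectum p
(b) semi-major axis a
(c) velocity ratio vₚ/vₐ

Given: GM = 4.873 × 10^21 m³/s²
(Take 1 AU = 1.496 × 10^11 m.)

Convert to SI: rₚ = 0.4155 AU = 6.21588e+10 m; rₐ = 7.814 AU = 1.16897e+12 m.
(a) From a = (rₚ + rₐ)/2 = 6.15567e+11 m and e = (rₐ − rₚ)/(rₐ + rₚ) = 0.899022, p = a(1 − e²) = 6.15567e+11 · (1 − (0.899022)²) ≈ 1.18e+11 m
(b) a = (rₚ + rₐ)/2 = (6.21588e+10 + 1.16897e+12)/2 ≈ 6.156e+11 m
(c) Conservation of angular momentum (rₚvₚ = rₐvₐ) gives vₚ/vₐ = rₐ/rₚ = 1.16897e+12/6.21588e+10 ≈ 18.81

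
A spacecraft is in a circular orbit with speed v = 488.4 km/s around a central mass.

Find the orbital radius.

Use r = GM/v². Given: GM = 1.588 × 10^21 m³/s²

Convert to SI: v = 488.4 km/s = 488400 m/s.
For a circular orbit, v² = GM / r, so r = GM / v².
r = 1.588e+21 / (488400)² m ≈ 6.657e+09 m = 6.657 Gm.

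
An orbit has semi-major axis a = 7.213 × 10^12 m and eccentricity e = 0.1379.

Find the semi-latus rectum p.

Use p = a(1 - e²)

p = a (1 − e²).
p = 7.213e+12 · (1 − (0.1379)²) = 7.213e+12 · 0.980984 ≈ 7.076e+12 m = 7.076 × 10^12 m.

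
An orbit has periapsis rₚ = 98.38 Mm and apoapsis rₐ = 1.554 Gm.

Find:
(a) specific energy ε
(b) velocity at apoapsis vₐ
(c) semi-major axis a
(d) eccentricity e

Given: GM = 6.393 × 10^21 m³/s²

Convert to SI: rₚ = 98.38 Mm = 9.838e+07 m; rₐ = 1.554 Gm = 1.554e+09 m.
(a) With a = (rₚ + rₐ)/2 = 8.2619e+08 m, ε = −GM/(2a) = −6.393e+21/(2 · 8.2619e+08) J/kg ≈ -3.869e+12 J/kg
(b) With a = (rₚ + rₐ)/2 = 8.2619e+08 m, vₐ = √(GM (2/rₐ − 1/a)) = √(6.393e+21 · (2/1.554e+09 − 1/8.2619e+08)) m/s ≈ 6.999e+05 m/s
(c) a = (rₚ + rₐ)/2 = (9.838e+07 + 1.554e+09)/2 ≈ 8.262e+08 m
(d) e = (rₐ − rₚ)/(rₐ + rₚ) = (1.554e+09 − 9.838e+07)/(1.554e+09 + 9.838e+07) ≈ 0.8809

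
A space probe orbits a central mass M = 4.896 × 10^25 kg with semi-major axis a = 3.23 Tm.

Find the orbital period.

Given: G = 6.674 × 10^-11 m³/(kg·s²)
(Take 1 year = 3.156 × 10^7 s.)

Convert to SI: a = 3.23 Tm = 3.23e+12 m.
GM = G · M = 6.674e-11 · 4.896e+25 = 3.26759e+15 m³/s².
Kepler's third law: T = 2π √(a³ / GM).
Substituting a = 3.23e+12 m and GM = 3.26759e+15 m³/s²:
T = 2π √((3.23e+12)³ / 3.26759e+15) s
T ≈ 6.381e+11 s = 2.022e+04 years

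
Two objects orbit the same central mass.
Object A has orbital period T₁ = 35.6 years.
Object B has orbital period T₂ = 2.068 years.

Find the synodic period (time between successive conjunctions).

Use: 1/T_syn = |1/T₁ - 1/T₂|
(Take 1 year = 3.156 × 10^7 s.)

Convert to SI: T₁ = 35.6 years = 1.12354e+09 s; T₂ = 2.068 years = 6.52661e+07 s.
T_syn = |T₁ · T₂ / (T₁ − T₂)|.
T_syn = |1.12354e+09 · 6.52661e+07 / (1.12354e+09 − 6.52661e+07)| s ≈ 6.929e+07 s = 2.196 years.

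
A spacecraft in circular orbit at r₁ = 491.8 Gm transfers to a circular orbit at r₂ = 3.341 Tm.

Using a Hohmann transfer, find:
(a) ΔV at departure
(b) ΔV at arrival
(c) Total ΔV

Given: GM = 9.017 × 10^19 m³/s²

Convert to SI: r₁ = 491.8 Gm = 4.918e+11 m; r₂ = 3.341 Tm = 3.341e+12 m.
Transfer semi-major axis: a_t = (r₁ + r₂)/2 = (4.918e+11 + 3.341e+12)/2 = 1.9164e+12 m.
Circular speeds: v₁ = √(GM/r₁) = 13540.6 m/s, v₂ = √(GM/r₂) = 5195.09 m/s.
Transfer speeds (vis-viva v² = GM(2/r − 1/a_t)): v₁ᵗ = 17878.5 m/s, v₂ᵗ = 2631.75 m/s.
(a) ΔV₁ = |v₁ᵗ − v₁| ≈ 4338 m/s = 4.338 km/s.
(b) ΔV₂ = |v₂ − v₂ᵗ| ≈ 2563 m/s = 2.563 km/s.
(c) ΔV_total = ΔV₁ + ΔV₂ ≈ 6901 m/s = 6.901 km/s.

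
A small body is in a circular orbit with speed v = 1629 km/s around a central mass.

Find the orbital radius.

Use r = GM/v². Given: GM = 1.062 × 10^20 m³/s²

Convert to SI: v = 1629 km/s = 1.629e+06 m/s.
For a circular orbit, v² = GM / r, so r = GM / v².
r = 1.062e+20 / (1.629e+06)² m ≈ 4.002e+07 m = 40.02 Mm.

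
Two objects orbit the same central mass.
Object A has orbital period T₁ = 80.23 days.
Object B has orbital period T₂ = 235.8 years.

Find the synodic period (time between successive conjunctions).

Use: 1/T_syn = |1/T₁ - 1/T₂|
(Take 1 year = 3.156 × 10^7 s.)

Convert to SI: T₁ = 80.23 days = 6.93187e+06 s; T₂ = 235.8 years = 7.44185e+09 s.
T_syn = |T₁ · T₂ / (T₁ − T₂)|.
T_syn = |6.93187e+06 · 7.44185e+09 / (6.93187e+06 − 7.44185e+09)| s ≈ 6.938e+06 s = 80.3 days.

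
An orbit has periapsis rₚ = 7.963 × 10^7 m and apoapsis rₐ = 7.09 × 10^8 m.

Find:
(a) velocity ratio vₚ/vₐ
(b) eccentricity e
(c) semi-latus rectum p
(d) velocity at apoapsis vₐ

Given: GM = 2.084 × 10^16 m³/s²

(a) Conservation of angular momentum (rₚvₚ = rₐvₐ) gives vₚ/vₐ = rₐ/rₚ = 7.09e+08/7.963e+07 ≈ 8.904
(b) e = (rₐ − rₚ)/(rₐ + rₚ) = (7.09e+08 − 7.963e+07)/(7.09e+08 + 7.963e+07) ≈ 0.7981
(c) From a = (rₚ + rₐ)/2 = 3.94315e+08 m and e = (rₐ − rₚ)/(rₐ + rₚ) = 0.798055, p = a(1 − e²) = 3.94315e+08 · (1 − (0.798055)²) ≈ 1.432e+08 m
(d) With a = (rₚ + rₐ)/2 = 3.94315e+08 m, vₐ = √(GM (2/rₐ − 1/a)) = √(2.084e+16 · (2/7.09e+08 − 1/3.94315e+08)) m/s ≈ 2436 m/s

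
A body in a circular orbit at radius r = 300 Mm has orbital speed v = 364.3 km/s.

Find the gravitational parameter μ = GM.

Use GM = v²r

Convert to SI: r = 300 Mm = 3e+08 m; v = 364.3 km/s = 364300 m/s.
For a circular orbit v² = GM/r, so GM = v² · r.
GM = (364300)² · 3e+08 m³/s² ≈ 3.981e+19 m³/s² = 3.981 × 10^19 m³/s².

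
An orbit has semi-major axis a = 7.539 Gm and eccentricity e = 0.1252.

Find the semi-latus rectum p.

Convert to SI: a = 7.539 Gm = 7.539e+09 m.
p = a (1 − e²).
p = 7.539e+09 · (1 − (0.1252)²) = 7.539e+09 · 0.984325 ≈ 7.421e+09 m = 7.421 Gm.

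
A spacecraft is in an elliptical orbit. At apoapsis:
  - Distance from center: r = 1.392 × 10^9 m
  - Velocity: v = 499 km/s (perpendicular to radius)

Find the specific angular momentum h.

Convert to SI: v = 499 km/s = 499000 m/s.
With v perpendicular to r, h = r · v.
h = 1.392e+09 · 499000 m²/s ≈ 6.946e+14 m²/s.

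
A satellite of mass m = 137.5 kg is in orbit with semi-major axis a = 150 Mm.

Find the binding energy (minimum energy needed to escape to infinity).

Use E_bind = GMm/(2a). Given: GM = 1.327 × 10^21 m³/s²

Convert to SI: a = 150 Mm = 1.5e+08 m.
Total orbital energy is E = −GMm/(2a); binding energy is E_bind = −E = GMm/(2a).
E_bind = 1.327e+21 · 137.5 / (2 · 1.5e+08) J ≈ 6.082e+14 J = 608.2 TJ.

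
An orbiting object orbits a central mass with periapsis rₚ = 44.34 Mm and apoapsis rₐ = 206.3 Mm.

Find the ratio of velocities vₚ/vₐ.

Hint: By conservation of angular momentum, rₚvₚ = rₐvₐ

Convert to SI: rₚ = 44.34 Mm = 4.434e+07 m; rₐ = 206.3 Mm = 2.063e+08 m.
Conservation of angular momentum gives rₚvₚ = rₐvₐ, so vₚ/vₐ = rₐ/rₚ.
vₚ/vₐ = 2.063e+08 / 4.434e+07 ≈ 4.653.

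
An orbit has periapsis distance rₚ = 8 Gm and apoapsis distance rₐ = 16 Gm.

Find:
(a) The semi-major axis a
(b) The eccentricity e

Convert to SI: rₚ = 8 Gm = 8e+09 m; rₐ = 16 Gm = 1.6e+10 m.
(a) a = (rₚ + rₐ) / 2 = (8e+09 + 1.6e+10) / 2 ≈ 1.2e+10 m = 12 Gm.
(b) e = (rₐ − rₚ) / (rₐ + rₚ) = (1.6e+10 − 8e+09) / (1.6e+10 + 8e+09) ≈ 0.3333.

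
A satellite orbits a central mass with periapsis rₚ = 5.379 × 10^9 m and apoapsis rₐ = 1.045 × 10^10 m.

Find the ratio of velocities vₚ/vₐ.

Conservation of angular momentum gives rₚvₚ = rₐvₐ, so vₚ/vₐ = rₐ/rₚ.
vₚ/vₐ = 1.045e+10 / 5.379e+09 ≈ 1.943.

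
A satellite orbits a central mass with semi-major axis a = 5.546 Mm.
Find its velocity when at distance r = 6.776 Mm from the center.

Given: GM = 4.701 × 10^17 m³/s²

Convert to SI: a = 5.546 Mm = 5.546e+06 m; r = 6.776 Mm = 6.776e+06 m.
Vis-viva: v = √(GM · (2/r − 1/a)).
2/r − 1/a = 2/6.776e+06 − 1/5.546e+06 = 1.14849e-07 m⁻¹.
v = √(4.701e+17 · 1.14849e-07) m/s ≈ 2.324e+05 m/s = 232.4 km/s.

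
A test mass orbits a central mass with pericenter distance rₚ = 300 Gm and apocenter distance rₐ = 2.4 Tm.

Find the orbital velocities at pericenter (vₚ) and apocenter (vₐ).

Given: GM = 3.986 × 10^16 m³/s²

Convert to SI: rₚ = 300 Gm = 3e+11 m; rₐ = 2.4 Tm = 2.4e+12 m.
Use the vis-viva equation v² = GM(2/r − 1/a) with a = (rₚ + rₐ)/2 = (3e+11 + 2.4e+12)/2 = 1.35e+12 m.
vₚ = √(GM · (2/rₚ − 1/a)) = √(3.986e+16 · (2/3e+11 − 1/1.35e+12)) m/s ≈ 486 m/s = 486 m/s.
vₐ = √(GM · (2/rₐ − 1/a)) = √(3.986e+16 · (2/2.4e+12 − 1/1.35e+12)) m/s ≈ 60.75 m/s = 60.75 m/s.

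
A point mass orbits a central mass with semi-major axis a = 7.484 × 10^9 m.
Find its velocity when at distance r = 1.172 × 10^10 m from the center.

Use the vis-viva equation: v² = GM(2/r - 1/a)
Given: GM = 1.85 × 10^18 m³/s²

Vis-viva: v = √(GM · (2/r − 1/a)).
2/r − 1/a = 2/1.172e+10 − 1/7.484e+09 = 3.70301e-11 m⁻¹.
v = √(1.85e+18 · 3.70301e-11) m/s ≈ 8277 m/s = 8.277 km/s.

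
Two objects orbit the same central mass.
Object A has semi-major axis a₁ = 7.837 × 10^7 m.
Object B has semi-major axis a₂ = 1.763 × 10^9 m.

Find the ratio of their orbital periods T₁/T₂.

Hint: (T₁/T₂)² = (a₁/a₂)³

From Kepler's third law, (T₁/T₂)² = (a₁/a₂)³, so T₁/T₂ = (a₁/a₂)^(3/2).
a₁/a₂ = 7.837e+07 / 1.763e+09 = 0.0444526.
T₁/T₂ = (0.0444526)^(3/2) ≈ 0.009372.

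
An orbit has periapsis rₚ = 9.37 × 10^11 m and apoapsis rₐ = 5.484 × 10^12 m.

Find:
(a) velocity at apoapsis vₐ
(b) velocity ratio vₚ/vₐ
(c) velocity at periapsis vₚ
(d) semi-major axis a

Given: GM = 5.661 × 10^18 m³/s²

(a) With a = (rₚ + rₐ)/2 = 3.2105e+12 m, vₐ = √(GM (2/rₐ − 1/a)) = √(5.661e+18 · (2/5.484e+12 − 1/3.2105e+12)) m/s ≈ 548.9 m/s
(b) Conservation of angular momentum (rₚvₚ = rₐvₐ) gives vₚ/vₐ = rₐ/rₚ = 5.484e+12/9.37e+11 ≈ 5.853
(c) With a = (rₚ + rₐ)/2 = 3.2105e+12 m, vₚ = √(GM (2/rₚ − 1/a)) = √(5.661e+18 · (2/9.37e+11 − 1/3.2105e+12)) m/s ≈ 3212 m/s
(d) a = (rₚ + rₐ)/2 = (9.37e+11 + 5.484e+12)/2 ≈ 3.21e+12 m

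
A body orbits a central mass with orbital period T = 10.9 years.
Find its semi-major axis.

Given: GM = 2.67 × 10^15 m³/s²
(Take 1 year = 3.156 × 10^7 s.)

Convert to SI: T = 10.9 years = 3.44004e+08 s.
Invert Kepler's third law: a = (GM · T² / (4π²))^(1/3).
Substituting T = 3.44004e+08 s and GM = 2.67e+15 m³/s²:
a = (2.67e+15 · (3.44004e+08)² / (4π²))^(1/3) m
a ≈ 2e+10 m = 20 Gm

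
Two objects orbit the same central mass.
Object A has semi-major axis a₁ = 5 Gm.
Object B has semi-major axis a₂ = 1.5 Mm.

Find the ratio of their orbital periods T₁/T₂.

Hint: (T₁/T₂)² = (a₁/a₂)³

Convert to SI: a₁ = 5 Gm = 5e+09 m; a₂ = 1.5 Mm = 1.5e+06 m.
From Kepler's third law, (T₁/T₂)² = (a₁/a₂)³, so T₁/T₂ = (a₁/a₂)^(3/2).
a₁/a₂ = 5e+09 / 1.5e+06 = 3333.33.
T₁/T₂ = (3333.33)^(3/2) ≈ 1.925e+05.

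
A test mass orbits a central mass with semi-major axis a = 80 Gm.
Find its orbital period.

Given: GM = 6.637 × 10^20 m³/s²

Convert to SI: a = 80 Gm = 8e+10 m.
Kepler's third law: T = 2π √(a³ / GM).
Substituting a = 8e+10 m and GM = 6.637e+20 m³/s²:
T = 2π √((8e+10)³ / 6.637e+20) s
T ≈ 5.519e+06 s = 63.87 days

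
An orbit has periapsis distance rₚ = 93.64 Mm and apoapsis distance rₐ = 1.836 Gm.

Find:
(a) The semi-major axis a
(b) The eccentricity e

Convert to SI: rₚ = 93.64 Mm = 9.364e+07 m; rₐ = 1.836 Gm = 1.836e+09 m.
(a) a = (rₚ + rₐ) / 2 = (9.364e+07 + 1.836e+09) / 2 ≈ 9.648e+08 m = 964.8 Mm.
(b) e = (rₐ − rₚ) / (rₐ + rₚ) = (1.836e+09 − 9.364e+07) / (1.836e+09 + 9.364e+07) ≈ 0.9029.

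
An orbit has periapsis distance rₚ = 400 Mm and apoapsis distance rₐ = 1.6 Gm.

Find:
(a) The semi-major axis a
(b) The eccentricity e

Convert to SI: rₚ = 400 Mm = 4e+08 m; rₐ = 1.6 Gm = 1.6e+09 m.
(a) a = (rₚ + rₐ) / 2 = (4e+08 + 1.6e+09) / 2 ≈ 1e+09 m = 1 Gm.
(b) e = (rₐ − rₚ) / (rₐ + rₚ) = (1.6e+09 − 4e+08) / (1.6e+09 + 4e+08) ≈ 0.6.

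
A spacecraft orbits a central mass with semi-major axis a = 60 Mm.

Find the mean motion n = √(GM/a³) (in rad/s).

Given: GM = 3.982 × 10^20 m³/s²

Convert to SI: a = 60 Mm = 6e+07 m.
n = √(GM / a³).
n = √(3.982e+20 / (6e+07)³) rad/s ≈ 0.04294 rad/s.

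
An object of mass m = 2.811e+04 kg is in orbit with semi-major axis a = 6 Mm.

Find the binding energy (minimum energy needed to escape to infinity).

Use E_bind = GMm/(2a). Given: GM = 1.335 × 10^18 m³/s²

Convert to SI: a = 6 Mm = 6e+06 m.
Total orbital energy is E = −GMm/(2a); binding energy is E_bind = −E = GMm/(2a).
E_bind = 1.335e+18 · 2.811e+04 / (2 · 6e+06) J ≈ 3.127e+15 J = 3.127 PJ.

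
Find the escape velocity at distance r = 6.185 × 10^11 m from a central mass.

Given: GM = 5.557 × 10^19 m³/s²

Escape velocity comes from setting total energy to zero: ½v² − GM/r = 0 ⇒ v_esc = √(2GM / r).
v_esc = √(2 · 5.557e+19 / 6.185e+11) m/s ≈ 1.34e+04 m/s = 13.4 km/s.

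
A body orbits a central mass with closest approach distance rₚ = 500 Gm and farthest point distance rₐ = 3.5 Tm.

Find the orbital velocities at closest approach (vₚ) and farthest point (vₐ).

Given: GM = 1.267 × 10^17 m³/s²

Convert to SI: rₚ = 500 Gm = 5e+11 m; rₐ = 3.5 Tm = 3.5e+12 m.
Use the vis-viva equation v² = GM(2/r − 1/a) with a = (rₚ + rₐ)/2 = (5e+11 + 3.5e+12)/2 = 2e+12 m.
vₚ = √(GM · (2/rₚ − 1/a)) = √(1.267e+17 · (2/5e+11 − 1/2e+12)) m/s ≈ 665.9 m/s = 665.9 m/s.
vₐ = √(GM · (2/rₐ − 1/a)) = √(1.267e+17 · (2/3.5e+12 − 1/2e+12)) m/s ≈ 95.13 m/s = 95.13 m/s.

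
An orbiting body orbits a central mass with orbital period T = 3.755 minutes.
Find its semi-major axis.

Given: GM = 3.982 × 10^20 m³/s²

Convert to SI: T = 3.755 minutes = 225.3 s.
Invert Kepler's third law: a = (GM · T² / (4π²))^(1/3).
Substituting T = 225.3 s and GM = 3.982e+20 m³/s²:
a = (3.982e+20 · (225.3)² / (4π²))^(1/3) m
a ≈ 8e+07 m = 80 Mm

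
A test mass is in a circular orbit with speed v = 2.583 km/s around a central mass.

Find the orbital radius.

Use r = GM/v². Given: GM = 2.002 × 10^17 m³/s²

Convert to SI: v = 2.583 km/s = 2583 m/s.
For a circular orbit, v² = GM / r, so r = GM / v².
r = 2.002e+17 / (2583)² m ≈ 3.001e+10 m = 30.01 Gm.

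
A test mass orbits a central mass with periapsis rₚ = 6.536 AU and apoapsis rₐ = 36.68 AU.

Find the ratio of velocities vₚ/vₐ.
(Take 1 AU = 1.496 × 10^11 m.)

Convert to SI: rₚ = 6.536 AU = 9.77786e+11 m; rₐ = 36.68 AU = 5.48733e+12 m.
Conservation of angular momentum gives rₚvₚ = rₐvₐ, so vₚ/vₐ = rₐ/rₚ.
vₚ/vₐ = 5.48733e+12 / 9.77786e+11 ≈ 5.612.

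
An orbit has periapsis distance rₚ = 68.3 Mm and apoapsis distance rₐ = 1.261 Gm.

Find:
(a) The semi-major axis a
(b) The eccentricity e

Convert to SI: rₚ = 68.3 Mm = 6.83e+07 m; rₐ = 1.261 Gm = 1.261e+09 m.
(a) a = (rₚ + rₐ) / 2 = (6.83e+07 + 1.261e+09) / 2 ≈ 6.646e+08 m = 664.6 Mm.
(b) e = (rₐ − rₚ) / (rₐ + rₚ) = (1.261e+09 − 6.83e+07) / (1.261e+09 + 6.83e+07) ≈ 0.8972.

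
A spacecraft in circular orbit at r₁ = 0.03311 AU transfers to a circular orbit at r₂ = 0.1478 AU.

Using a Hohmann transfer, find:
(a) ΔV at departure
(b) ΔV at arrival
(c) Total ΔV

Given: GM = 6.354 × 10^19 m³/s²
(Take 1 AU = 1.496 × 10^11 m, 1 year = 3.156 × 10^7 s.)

Convert to SI: r₁ = 0.03311 AU = 4.95326e+09 m; r₂ = 0.1478 AU = 2.21109e+10 m.
Transfer semi-major axis: a_t = (r₁ + r₂)/2 = (4.95326e+09 + 2.21109e+10)/2 = 1.35321e+10 m.
Circular speeds: v₁ = √(GM/r₁) = 113260 m/s, v₂ = √(GM/r₂) = 53606.9 m/s.
Transfer speeds (vis-viva v² = GM(2/r − 1/a_t)): v₁ᵗ = 144777 m/s, v₂ᵗ = 32432.8 m/s.
(a) ΔV₁ = |v₁ᵗ − v₁| ≈ 3.152e+04 m/s = 6.649 AU/year.
(b) ΔV₂ = |v₂ − v₂ᵗ| ≈ 2.117e+04 m/s = 4.467 AU/year.
(c) ΔV_total = ΔV₁ + ΔV₂ ≈ 5.269e+04 m/s = 11.12 AU/year.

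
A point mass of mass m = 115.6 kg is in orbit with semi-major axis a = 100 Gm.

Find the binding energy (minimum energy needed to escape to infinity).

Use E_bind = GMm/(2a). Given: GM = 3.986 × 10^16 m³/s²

Convert to SI: a = 100 Gm = 1e+11 m.
Total orbital energy is E = −GMm/(2a); binding energy is E_bind = −E = GMm/(2a).
E_bind = 3.986e+16 · 115.6 / (2 · 1e+11) J ≈ 2.304e+07 J = 23.04 MJ.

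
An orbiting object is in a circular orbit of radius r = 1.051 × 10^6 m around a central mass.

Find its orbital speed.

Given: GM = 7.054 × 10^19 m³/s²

For a circular orbit, gravity supplies the centripetal force, so v = √(GM / r).
v = √(7.054e+19 / 1.051e+06) m/s ≈ 8.192e+06 m/s = 8192 km/s.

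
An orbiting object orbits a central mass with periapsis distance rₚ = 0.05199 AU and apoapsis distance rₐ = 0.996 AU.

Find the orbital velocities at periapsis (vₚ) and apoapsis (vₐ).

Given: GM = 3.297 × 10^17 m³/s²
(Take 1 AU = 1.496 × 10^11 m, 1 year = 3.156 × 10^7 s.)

Convert to SI: rₚ = 0.05199 AU = 7.7777e+09 m; rₐ = 0.996 AU = 1.49002e+11 m.
Use the vis-viva equation v² = GM(2/r − 1/a) with a = (rₚ + rₐ)/2 = (7.7777e+09 + 1.49002e+11)/2 = 7.83897e+10 m.
vₚ = √(GM · (2/rₚ − 1/a)) = √(3.297e+17 · (2/7.7777e+09 − 1/7.83897e+10)) m/s ≈ 8976 m/s = 1.894 AU/year.
vₐ = √(GM · (2/rₐ − 1/a)) = √(3.297e+17 · (2/1.49002e+11 − 1/7.83897e+10)) m/s ≈ 468.6 m/s = 0.09885 AU/year.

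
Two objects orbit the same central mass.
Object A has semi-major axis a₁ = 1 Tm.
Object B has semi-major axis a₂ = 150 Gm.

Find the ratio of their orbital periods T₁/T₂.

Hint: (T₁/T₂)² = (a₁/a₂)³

Convert to SI: a₁ = 1 Tm = 1e+12 m; a₂ = 150 Gm = 1.5e+11 m.
From Kepler's third law, (T₁/T₂)² = (a₁/a₂)³, so T₁/T₂ = (a₁/a₂)^(3/2).
a₁/a₂ = 1e+12 / 1.5e+11 = 6.66667.
T₁/T₂ = (6.66667)^(3/2) ≈ 17.21.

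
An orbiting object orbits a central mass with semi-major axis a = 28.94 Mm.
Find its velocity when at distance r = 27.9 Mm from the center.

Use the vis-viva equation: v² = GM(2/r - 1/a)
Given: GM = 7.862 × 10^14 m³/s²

Convert to SI: a = 28.94 Mm = 2.894e+07 m; r = 27.9 Mm = 2.79e+07 m.
Vis-viva: v = √(GM · (2/r − 1/a)).
2/r − 1/a = 2/2.79e+07 − 1/2.894e+07 = 3.71303e-08 m⁻¹.
v = √(7.862e+14 · 3.71303e-08) m/s ≈ 5403 m/s = 5.403 km/s.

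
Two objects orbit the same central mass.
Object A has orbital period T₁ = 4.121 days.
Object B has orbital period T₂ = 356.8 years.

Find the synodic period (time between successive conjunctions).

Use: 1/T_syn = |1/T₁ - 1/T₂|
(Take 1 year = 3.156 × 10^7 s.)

Convert to SI: T₁ = 4.121 days = 356054 s; T₂ = 356.8 years = 1.12606e+10 s.
T_syn = |T₁ · T₂ / (T₁ − T₂)|.
T_syn = |356054 · 1.12606e+10 / (356054 − 1.12606e+10)| s ≈ 3.561e+05 s = 4.121 days.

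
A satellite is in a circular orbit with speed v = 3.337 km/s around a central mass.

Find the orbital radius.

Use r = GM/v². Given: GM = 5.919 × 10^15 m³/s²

Convert to SI: v = 3.337 km/s = 3337 m/s.
For a circular orbit, v² = GM / r, so r = GM / v².
r = 5.919e+15 / (3337)² m ≈ 5.315e+08 m = 5.315 × 10^8 m.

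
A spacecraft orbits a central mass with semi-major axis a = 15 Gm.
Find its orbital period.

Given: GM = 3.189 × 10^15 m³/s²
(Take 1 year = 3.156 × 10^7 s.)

Convert to SI: a = 15 Gm = 1.5e+10 m.
Kepler's third law: T = 2π √(a³ / GM).
Substituting a = 1.5e+10 m and GM = 3.189e+15 m³/s²:
T = 2π √((1.5e+10)³ / 3.189e+15) s
T ≈ 2.044e+08 s = 6.477 years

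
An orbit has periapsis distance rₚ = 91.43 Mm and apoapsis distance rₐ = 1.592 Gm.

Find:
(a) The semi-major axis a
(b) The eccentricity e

Convert to SI: rₚ = 91.43 Mm = 9.143e+07 m; rₐ = 1.592 Gm = 1.592e+09 m.
(a) a = (rₚ + rₐ) / 2 = (9.143e+07 + 1.592e+09) / 2 ≈ 8.417e+08 m = 841.7 Mm.
(b) e = (rₐ − rₚ) / (rₐ + rₚ) = (1.592e+09 − 9.143e+07) / (1.592e+09 + 9.143e+07) ≈ 0.8914.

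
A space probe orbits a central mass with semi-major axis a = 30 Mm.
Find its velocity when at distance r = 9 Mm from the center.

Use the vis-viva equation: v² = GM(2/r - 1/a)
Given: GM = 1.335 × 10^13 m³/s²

Convert to SI: a = 30 Mm = 3e+07 m; r = 9 Mm = 9e+06 m.
Vis-viva: v = √(GM · (2/r − 1/a)).
2/r − 1/a = 2/9e+06 − 1/3e+07 = 1.88889e-07 m⁻¹.
v = √(1.335e+13 · 1.88889e-07) m/s ≈ 1588 m/s = 1.588 km/s.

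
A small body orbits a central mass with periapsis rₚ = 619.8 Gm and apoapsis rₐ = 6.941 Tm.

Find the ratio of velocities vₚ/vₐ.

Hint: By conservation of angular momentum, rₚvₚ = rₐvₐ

Convert to SI: rₚ = 619.8 Gm = 6.198e+11 m; rₐ = 6.941 Tm = 6.941e+12 m.
Conservation of angular momentum gives rₚvₚ = rₐvₐ, so vₚ/vₐ = rₐ/rₚ.
vₚ/vₐ = 6.941e+12 / 6.198e+11 ≈ 11.2.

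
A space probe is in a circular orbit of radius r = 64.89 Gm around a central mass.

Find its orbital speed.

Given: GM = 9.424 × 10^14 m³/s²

Convert to SI: r = 64.89 Gm = 6.489e+10 m.
For a circular orbit, gravity supplies the centripetal force, so v = √(GM / r).
v = √(9.424e+14 / 6.489e+10) m/s ≈ 120.5 m/s = 120.5 m/s.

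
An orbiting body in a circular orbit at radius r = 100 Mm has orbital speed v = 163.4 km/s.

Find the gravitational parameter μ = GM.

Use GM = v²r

Convert to SI: r = 100 Mm = 1e+08 m; v = 163.4 km/s = 163400 m/s.
For a circular orbit v² = GM/r, so GM = v² · r.
GM = (163400)² · 1e+08 m³/s² ≈ 2.67e+18 m³/s² = 2.67 × 10^18 m³/s².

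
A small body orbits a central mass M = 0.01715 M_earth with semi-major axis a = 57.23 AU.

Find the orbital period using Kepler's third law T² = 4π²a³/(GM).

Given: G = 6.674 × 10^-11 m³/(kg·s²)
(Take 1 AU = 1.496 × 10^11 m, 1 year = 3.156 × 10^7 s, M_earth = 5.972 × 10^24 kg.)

Convert to SI: a = 57.23 AU = 8.56161e+12 m; M = 0.01715 M_earth = 1.0242e+23 kg.
GM = G · M = 6.674e-11 · 1.0242e+23 = 6.8355e+12 m³/s².
Kepler's third law: T = 2π √(a³ / GM).
Substituting a = 8.56161e+12 m and GM = 6.8355e+12 m³/s²:
T = 2π √((8.56161e+12)³ / 6.8355e+12) s
T ≈ 6.02e+13 s = 1.908e+06 years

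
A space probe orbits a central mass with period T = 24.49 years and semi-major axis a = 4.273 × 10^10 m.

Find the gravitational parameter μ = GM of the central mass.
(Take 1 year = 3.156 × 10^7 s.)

Convert to SI: T = 24.49 years = 7.72904e+08 s.
GM = 4π² · a³ / T².
GM = 4π² · (4.273e+10)³ / (7.72904e+08)² m³/s² ≈ 5.156e+15 m³/s² = 5.156 × 10^15 m³/s².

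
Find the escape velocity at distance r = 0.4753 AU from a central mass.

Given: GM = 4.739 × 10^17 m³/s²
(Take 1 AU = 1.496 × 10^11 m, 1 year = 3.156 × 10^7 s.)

Convert to SI: r = 0.4753 AU = 7.11049e+10 m.
Escape velocity comes from setting total energy to zero: ½v² − GM/r = 0 ⇒ v_esc = √(2GM / r).
v_esc = √(2 · 4.739e+17 / 7.11049e+10) m/s ≈ 3651 m/s = 0.7702 AU/year.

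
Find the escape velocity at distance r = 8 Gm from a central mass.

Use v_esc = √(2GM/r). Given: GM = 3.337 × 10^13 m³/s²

Convert to SI: r = 8 Gm = 8e+09 m.
Escape velocity comes from setting total energy to zero: ½v² − GM/r = 0 ⇒ v_esc = √(2GM / r).
v_esc = √(2 · 3.337e+13 / 8e+09) m/s ≈ 91.34 m/s = 91.34 m/s.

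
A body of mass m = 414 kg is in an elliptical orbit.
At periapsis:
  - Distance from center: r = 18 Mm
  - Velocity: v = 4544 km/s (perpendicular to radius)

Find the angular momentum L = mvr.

Convert to SI: r = 18 Mm = 1.8e+07 m; v = 4544 km/s = 4.544e+06 m/s.
Since v is perpendicular to r, L = m · v · r.
L = 414 · 4.544e+06 · 1.8e+07 kg·m²/s ≈ 3.386e+16 kg·m²/s.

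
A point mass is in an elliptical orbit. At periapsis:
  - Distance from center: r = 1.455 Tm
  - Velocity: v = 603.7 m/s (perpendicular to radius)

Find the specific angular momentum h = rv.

Convert to SI: r = 1.455 Tm = 1.455e+12 m.
With v perpendicular to r, h = r · v.
h = 1.455e+12 · 603.7 m²/s ≈ 8.784e+14 m²/s.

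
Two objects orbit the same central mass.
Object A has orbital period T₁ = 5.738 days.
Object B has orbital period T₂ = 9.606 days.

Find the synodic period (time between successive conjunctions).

Convert to SI: T₁ = 5.738 days = 495763 s; T₂ = 9.606 days = 829958 s.
T_syn = |T₁ · T₂ / (T₁ − T₂)|.
T_syn = |495763 · 829958 / (495763 − 829958)| s ≈ 1.231e+06 s = 14.25 days.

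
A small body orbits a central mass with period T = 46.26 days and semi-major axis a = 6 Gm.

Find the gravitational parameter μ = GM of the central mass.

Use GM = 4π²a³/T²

Convert to SI: T = 46.26 days = 3.99686e+06 s; a = 6 Gm = 6e+09 m.
GM = 4π² · a³ / T².
GM = 4π² · (6e+09)³ / (3.99686e+06)² m³/s² ≈ 5.338e+17 m³/s² = 5.338 × 10^17 m³/s².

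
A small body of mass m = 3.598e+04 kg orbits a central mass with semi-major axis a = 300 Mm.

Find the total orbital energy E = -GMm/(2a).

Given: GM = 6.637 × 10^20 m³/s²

Convert to SI: a = 300 Mm = 3e+08 m.
E = −GMm / (2a).
E = −6.637e+20 · 3.598e+04 / (2 · 3e+08) J ≈ -3.98e+16 J = -39.8 PJ.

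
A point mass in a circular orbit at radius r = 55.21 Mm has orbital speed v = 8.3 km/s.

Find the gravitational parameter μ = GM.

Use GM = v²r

Convert to SI: r = 55.21 Mm = 5.521e+07 m; v = 8.3 km/s = 8300 m/s.
For a circular orbit v² = GM/r, so GM = v² · r.
GM = (8300)² · 5.521e+07 m³/s² ≈ 3.803e+15 m³/s² = 3.803 × 10^15 m³/s².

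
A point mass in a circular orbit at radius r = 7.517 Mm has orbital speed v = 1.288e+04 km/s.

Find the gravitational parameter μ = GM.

Convert to SI: r = 7.517 Mm = 7.517e+06 m; v = 1.288e+04 km/s = 1.288e+07 m/s.
For a circular orbit v² = GM/r, so GM = v² · r.
GM = (1.288e+07)² · 7.517e+06 m³/s² ≈ 1.247e+21 m³/s² = 1.247 × 10^21 m³/s².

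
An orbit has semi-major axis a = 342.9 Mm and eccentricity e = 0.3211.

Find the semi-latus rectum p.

Convert to SI: a = 342.9 Mm = 3.429e+08 m.
p = a (1 − e²).
p = 3.429e+08 · (1 − (0.3211)²) = 3.429e+08 · 0.896895 ≈ 3.075e+08 m = 307.5 Mm.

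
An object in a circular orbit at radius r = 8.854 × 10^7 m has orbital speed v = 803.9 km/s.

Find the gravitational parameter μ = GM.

Convert to SI: v = 803.9 km/s = 803900 m/s.
For a circular orbit v² = GM/r, so GM = v² · r.
GM = (803900)² · 8.854e+07 m³/s² ≈ 5.722e+19 m³/s² = 5.722 × 10^19 m³/s².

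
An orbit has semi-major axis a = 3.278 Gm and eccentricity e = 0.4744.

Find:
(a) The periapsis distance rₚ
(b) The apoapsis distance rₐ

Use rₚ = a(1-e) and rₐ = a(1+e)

Convert to SI: a = 3.278 Gm = 3.278e+09 m.
(a) rₚ = a(1 − e) = 3.278e+09 · (1 − 0.4744) = 3.278e+09 · 0.5256 ≈ 1.723e+09 m = 1.723 Gm.
(b) rₐ = a(1 + e) = 3.278e+09 · (1 + 0.4744) = 3.278e+09 · 1.4744 ≈ 4.833e+09 m = 4.833 Gm.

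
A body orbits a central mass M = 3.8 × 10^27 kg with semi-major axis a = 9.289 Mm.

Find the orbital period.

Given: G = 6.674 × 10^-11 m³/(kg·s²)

Convert to SI: a = 9.289 Mm = 9.289e+06 m.
GM = G · M = 6.674e-11 · 3.8e+27 = 2.53612e+17 m³/s².
Kepler's third law: T = 2π √(a³ / GM).
Substituting a = 9.289e+06 m and GM = 2.53612e+17 m³/s²:
T = 2π √((9.289e+06)³ / 2.53612e+17) s
T ≈ 353.2 s = 5.887 minutes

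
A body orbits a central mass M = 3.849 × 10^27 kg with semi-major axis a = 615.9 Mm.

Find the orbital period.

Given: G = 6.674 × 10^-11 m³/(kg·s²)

Convert to SI: a = 615.9 Mm = 6.159e+08 m.
GM = G · M = 6.674e-11 · 3.849e+27 = 2.56882e+17 m³/s².
Kepler's third law: T = 2π √(a³ / GM).
Substituting a = 6.159e+08 m and GM = 2.56882e+17 m³/s²:
T = 2π √((6.159e+08)³ / 2.56882e+17) s
T ≈ 1.895e+05 s = 2.193 days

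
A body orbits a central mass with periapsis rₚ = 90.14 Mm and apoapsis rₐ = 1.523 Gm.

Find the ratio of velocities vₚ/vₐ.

Convert to SI: rₚ = 90.14 Mm = 9.014e+07 m; rₐ = 1.523 Gm = 1.523e+09 m.
Conservation of angular momentum gives rₚvₚ = rₐvₐ, so vₚ/vₐ = rₐ/rₚ.
vₚ/vₐ = 1.523e+09 / 9.014e+07 ≈ 16.9.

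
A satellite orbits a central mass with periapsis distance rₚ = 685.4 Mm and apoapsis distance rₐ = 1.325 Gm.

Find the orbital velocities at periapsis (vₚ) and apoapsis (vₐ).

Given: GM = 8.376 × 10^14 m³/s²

Convert to SI: rₚ = 685.4 Mm = 6.854e+08 m; rₐ = 1.325 Gm = 1.325e+09 m.
Use the vis-viva equation v² = GM(2/r − 1/a) with a = (rₚ + rₐ)/2 = (6.854e+08 + 1.325e+09)/2 = 1.0052e+09 m.
vₚ = √(GM · (2/rₚ − 1/a)) = √(8.376e+14 · (2/6.854e+08 − 1/1.0052e+09)) m/s ≈ 1269 m/s = 1.269 km/s.
vₐ = √(GM · (2/rₐ − 1/a)) = √(8.376e+14 · (2/1.325e+09 − 1/1.0052e+09)) m/s ≈ 656.5 m/s = 656.5 m/s.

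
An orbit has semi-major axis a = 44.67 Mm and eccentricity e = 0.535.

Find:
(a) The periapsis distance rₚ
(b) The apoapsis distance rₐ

Convert to SI: a = 44.67 Mm = 4.467e+07 m.
(a) rₚ = a(1 − e) = 4.467e+07 · (1 − 0.535) = 4.467e+07 · 0.465 ≈ 2.077e+07 m = 20.77 Mm.
(b) rₐ = a(1 + e) = 4.467e+07 · (1 + 0.535) = 4.467e+07 · 1.535 ≈ 6.857e+07 m = 68.57 Mm.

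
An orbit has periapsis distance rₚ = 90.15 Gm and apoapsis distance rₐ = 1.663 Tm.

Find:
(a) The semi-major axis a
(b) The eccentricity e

Convert to SI: rₚ = 90.15 Gm = 9.015e+10 m; rₐ = 1.663 Tm = 1.663e+12 m.
(a) a = (rₚ + rₐ) / 2 = (9.015e+10 + 1.663e+12) / 2 ≈ 8.766e+11 m = 876.6 Gm.
(b) e = (rₐ − rₚ) / (rₐ + rₚ) = (1.663e+12 − 9.015e+10) / (1.663e+12 + 9.015e+10) ≈ 0.8972.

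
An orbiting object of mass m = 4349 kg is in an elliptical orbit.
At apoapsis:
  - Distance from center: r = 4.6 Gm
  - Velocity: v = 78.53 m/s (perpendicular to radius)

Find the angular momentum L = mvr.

Convert to SI: r = 4.6 Gm = 4.6e+09 m.
Since v is perpendicular to r, L = m · v · r.
L = 4349 · 78.53 · 4.6e+09 kg·m²/s ≈ 1.571e+15 kg·m²/s.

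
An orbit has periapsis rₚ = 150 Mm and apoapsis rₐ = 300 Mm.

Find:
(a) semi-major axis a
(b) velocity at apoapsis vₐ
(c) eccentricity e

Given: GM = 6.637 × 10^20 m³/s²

Convert to SI: rₚ = 150 Mm = 1.5e+08 m; rₐ = 300 Mm = 3e+08 m.
(a) a = (rₚ + rₐ)/2 = (1.5e+08 + 3e+08)/2 ≈ 2.25e+08 m
(b) With a = (rₚ + rₐ)/2 = 2.25e+08 m, vₐ = √(GM (2/rₐ − 1/a)) = √(6.637e+20 · (2/3e+08 − 1/2.25e+08)) m/s ≈ 1.214e+06 m/s
(c) e = (rₐ − rₚ)/(rₐ + rₚ) = (3e+08 − 1.5e+08)/(3e+08 + 1.5e+08) ≈ 0.3333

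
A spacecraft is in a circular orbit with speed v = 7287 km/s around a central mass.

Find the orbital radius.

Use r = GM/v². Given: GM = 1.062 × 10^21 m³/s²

Convert to SI: v = 7287 km/s = 7.287e+06 m/s.
For a circular orbit, v² = GM / r, so r = GM / v².
r = 1.062e+21 / (7.287e+06)² m ≈ 2e+07 m = 20 Mm.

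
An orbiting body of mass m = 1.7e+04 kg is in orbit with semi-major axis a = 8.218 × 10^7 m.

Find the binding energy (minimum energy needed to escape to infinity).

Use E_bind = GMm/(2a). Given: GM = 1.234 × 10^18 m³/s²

Total orbital energy is E = −GMm/(2a); binding energy is E_bind = −E = GMm/(2a).
E_bind = 1.234e+18 · 1.7e+04 / (2 · 8.218e+07) J ≈ 1.276e+14 J = 127.6 TJ.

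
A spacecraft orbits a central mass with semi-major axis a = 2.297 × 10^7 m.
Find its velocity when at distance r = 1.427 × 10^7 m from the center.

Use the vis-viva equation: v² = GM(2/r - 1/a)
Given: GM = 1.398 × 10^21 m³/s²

Vis-viva: v = √(GM · (2/r − 1/a)).
2/r − 1/a = 2/1.427e+07 − 1/2.297e+07 = 9.66191e-08 m⁻¹.
v = √(1.398e+21 · 9.66191e-08) m/s ≈ 1.162e+07 m/s = 1.162e+04 km/s.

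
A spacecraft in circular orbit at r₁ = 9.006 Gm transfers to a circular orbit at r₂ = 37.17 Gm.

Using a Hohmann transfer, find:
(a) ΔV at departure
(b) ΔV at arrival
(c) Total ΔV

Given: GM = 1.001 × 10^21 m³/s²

Convert to SI: r₁ = 9.006 Gm = 9.006e+09 m; r₂ = 37.17 Gm = 3.717e+10 m.
Transfer semi-major axis: a_t = (r₁ + r₂)/2 = (9.006e+09 + 3.717e+10)/2 = 2.3088e+10 m.
Circular speeds: v₁ = √(GM/r₁) = 333389 m/s, v₂ = √(GM/r₂) = 164105 m/s.
Transfer speeds (vis-viva v² = GM(2/r − 1/a_t)): v₁ᵗ = 423013 m/s, v₂ᵗ = 102493 m/s.
(a) ΔV₁ = |v₁ᵗ − v₁| ≈ 8.962e+04 m/s = 89.62 km/s.
(b) ΔV₂ = |v₂ − v₂ᵗ| ≈ 6.161e+04 m/s = 61.61 km/s.
(c) ΔV_total = ΔV₁ + ΔV₂ ≈ 1.512e+05 m/s = 151.2 km/s.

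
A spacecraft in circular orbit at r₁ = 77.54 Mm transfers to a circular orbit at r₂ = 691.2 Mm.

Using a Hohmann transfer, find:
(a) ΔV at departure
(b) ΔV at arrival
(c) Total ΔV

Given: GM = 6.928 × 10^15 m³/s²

Convert to SI: r₁ = 77.54 Mm = 7.754e+07 m; r₂ = 691.2 Mm = 6.912e+08 m.
Transfer semi-major axis: a_t = (r₁ + r₂)/2 = (7.754e+07 + 6.912e+08)/2 = 3.8437e+08 m.
Circular speeds: v₁ = √(GM/r₁) = 9452.38 m/s, v₂ = √(GM/r₂) = 3165.94 m/s.
Transfer speeds (vis-viva v² = GM(2/r − 1/a_t)): v₁ᵗ = 12675.6 m/s, v₂ᵗ = 1421.97 m/s.
(a) ΔV₁ = |v₁ᵗ − v₁| ≈ 3223 m/s = 3.223 km/s.
(b) ΔV₂ = |v₂ − v₂ᵗ| ≈ 1744 m/s = 1.744 km/s.
(c) ΔV_total = ΔV₁ + ΔV₂ ≈ 4967 m/s = 4.967 km/s.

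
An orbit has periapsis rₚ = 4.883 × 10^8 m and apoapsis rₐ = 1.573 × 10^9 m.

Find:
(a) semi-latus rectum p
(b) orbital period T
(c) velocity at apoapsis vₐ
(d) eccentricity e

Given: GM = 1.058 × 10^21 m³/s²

(a) From a = (rₚ + rₐ)/2 = 1.03065e+09 m and e = (rₐ − rₚ)/(rₐ + rₚ) = 0.526221, p = a(1 − e²) = 1.03065e+09 · (1 − (0.526221)²) ≈ 7.453e+08 m
(b) With a = (rₚ + rₐ)/2 = 1.03065e+09 m, T = 2π √(a³/GM) = 2π √((1.03065e+09)³/1.058e+21) s ≈ 6392 s
(c) With a = (rₚ + rₐ)/2 = 1.03065e+09 m, vₐ = √(GM (2/rₐ − 1/a)) = √(1.058e+21 · (2/1.573e+09 − 1/1.03065e+09)) m/s ≈ 5.645e+05 m/s
(d) e = (rₐ − rₚ)/(rₐ + rₚ) = (1.573e+09 − 4.883e+08)/(1.573e+09 + 4.883e+08) ≈ 0.5262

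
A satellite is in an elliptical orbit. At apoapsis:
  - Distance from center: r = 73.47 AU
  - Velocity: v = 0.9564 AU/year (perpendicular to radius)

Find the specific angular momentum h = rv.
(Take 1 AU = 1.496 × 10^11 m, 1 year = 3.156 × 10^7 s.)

Convert to SI: r = 73.47 AU = 1.09911e+13 m; v = 0.9564 AU/year = 4533.51 m/s.
With v perpendicular to r, h = r · v.
h = 1.09911e+13 · 4533.51 m²/s ≈ 4.983e+16 m²/s.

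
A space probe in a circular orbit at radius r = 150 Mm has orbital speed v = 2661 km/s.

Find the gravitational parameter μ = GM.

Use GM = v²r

Convert to SI: r = 150 Mm = 1.5e+08 m; v = 2661 km/s = 2.661e+06 m/s.
For a circular orbit v² = GM/r, so GM = v² · r.
GM = (2.661e+06)² · 1.5e+08 m³/s² ≈ 1.062e+21 m³/s² = 1.062 × 10^21 m³/s².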